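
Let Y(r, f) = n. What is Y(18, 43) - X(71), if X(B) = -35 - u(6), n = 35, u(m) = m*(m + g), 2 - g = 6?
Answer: 82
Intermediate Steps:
g = -4 (g = 2 - 1*6 = 2 - 6 = -4)
u(m) = m*(-4 + m) (u(m) = m*(m - 4) = m*(-4 + m))
Y(r, f) = 35
X(B) = -47 (X(B) = -35 - 6*(-4 + 6) = -35 - 6*2 = -35 - 1*12 = -35 - 12 = -47)
Y(18, 43) - X(71) = 35 - 1*(-47) = 35 + 47 = 82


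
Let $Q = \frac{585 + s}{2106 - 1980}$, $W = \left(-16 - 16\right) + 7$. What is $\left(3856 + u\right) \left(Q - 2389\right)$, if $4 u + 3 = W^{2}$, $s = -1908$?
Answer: $- \frac{38502377}{4} \approx -9.6256 \cdot 10^{6}$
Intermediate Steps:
$W = -25$ ($W = -32 + 7 = -25$)
$Q = - \frac{21}{2}$ ($Q = \frac{585 - 1908}{2106 - 1980} = - \frac{1323}{126} = \left(-1323\right) \frac{1}{126} = - \frac{21}{2} \approx -10.5$)
$u = \frac{311}{2}$ ($u = - \frac{3}{4} + \frac{\left(-25\right)^{2}}{4} = - \frac{3}{4} + \frac{1}{4} \cdot 625 = - \frac{3}{4} + \frac{625}{4} = \frac{311}{2} \approx 155.5$)
$\left(3856 + u\right) \left(Q - 2389\right) = \left(3856 + \frac{311}{2}\right) \left(- \frac{21}{2} - 2389\right) = \frac{8023}{2} \left(- \frac{4799}{2}\right) = - \frac{38502377}{4}$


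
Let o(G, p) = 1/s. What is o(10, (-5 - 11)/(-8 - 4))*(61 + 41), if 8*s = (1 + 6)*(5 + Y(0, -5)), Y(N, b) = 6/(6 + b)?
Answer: 816/77 ≈ 10.597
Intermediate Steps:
s = 77/8 (s = ((1 + 6)*(5 + 6/(6 - 5)))/8 = (7*(5 + 6/1))/8 = (7*(5 + 6*1))/8 = (7*(5 + 6))/8 = (7*11)/8 = (⅛)*77 = 77/8 ≈ 9.6250)
o(G, p) = 8/77 (o(G, p) = 1/(77/8) = 8/77)
o(10, (-5 - 11)/(-8 - 4))*(61 + 41) = 8*(61 + 41)/77 = (8/77)*102 = 816/77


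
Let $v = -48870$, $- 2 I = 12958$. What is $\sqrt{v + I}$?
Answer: $i \sqrt{55349} \approx 235.26 i$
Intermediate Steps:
$I = -6479$ ($I = \left(- \frac{1}{2}\right) 12958 = -6479$)
$\sqrt{v + I} = \sqrt{-48870 - 6479} = \sqrt{-55349} = i \sqrt{55349}$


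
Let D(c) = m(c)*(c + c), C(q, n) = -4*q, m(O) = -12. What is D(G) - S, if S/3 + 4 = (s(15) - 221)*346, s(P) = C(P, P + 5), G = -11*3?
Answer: 292482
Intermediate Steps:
G = -33
D(c) = -24*c (D(c) = -12*(c + c) = -24*c)
s(P) = -4*P
S = -291690 (S = -12 + 3*((-4*15 - 221)*346) = -12 + 3*((-60 - 221)*346) = -12 + 3*(-281*346) = -12 + 3*(-97226) = -12 - 291678 = -291690)
D(G) - S = -24*(-33) - 1*(-291690) = 792 + 291690 = 292482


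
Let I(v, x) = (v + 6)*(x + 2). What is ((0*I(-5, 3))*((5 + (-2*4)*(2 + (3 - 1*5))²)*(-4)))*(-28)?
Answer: 0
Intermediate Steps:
I(v, x) = (2 + x)*(6 + v) (I(v, x) = (6 + v)*(2 + x) = (2 + x)*(6 + v))
((0*I(-5, 3))*((5 + (-2*4)*(2 + (3 - 1*5))²)*(-4)))*(-28) = ((0*(12 + 2*(-5) + 6*3 - 5*3))*((5 + (-2*4)*(2 + (3 - 1*5))²)*(-4)))*(-28) = ((0*(12 - 10 + 18 - 15))*((5 - 8*(2 + (3 - 5))²)*(-4)))*(-28) = ((0*5)*((5 - 8*(2 - 2)²)*(-4)))*(-28) = (0*((5 - 8*0²)*(-4)))*(-28) = (0*((5 - 8*0)*(-4)))*(-28) = (0*((5 + 0)*(-4)))*(-28) = (0*(5*(-4)))*(-28) = (0*(-20))*(-28) = 0*(-28) = 0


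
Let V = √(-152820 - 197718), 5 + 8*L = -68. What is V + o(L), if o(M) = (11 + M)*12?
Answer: 45/2 + I*√350538 ≈ 22.5 + 592.06*I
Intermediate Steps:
L = -73/8 (L = -5/8 + (⅛)*(-68) = -5/8 - 17/2 = -73/8 ≈ -9.1250)
o(M) = 132 + 12*M
V = I*√350538 (V = √(-350538) = I*√350538 ≈ 592.06*I)
V + o(L) = I*√350538 + (132 + 12*(-73/8)) = I*√350538 + (132 - 219/2) = I*√350538 + 45/2 = 45/2 + I*√350538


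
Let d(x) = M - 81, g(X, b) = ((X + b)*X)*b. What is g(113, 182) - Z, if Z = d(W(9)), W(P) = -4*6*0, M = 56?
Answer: 6066995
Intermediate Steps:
g(X, b) = X*b*(X + b) (g(X, b) = (X*(X + b))*b = X*b*(X + b))
W(P) = 0 (W(P) = -24*0 = 0)
d(x) = -25 (d(x) = 56 - 81 = -25)
Z = -25
g(113, 182) - Z = 113*182*(113 + 182) - 1*(-25) = 113*182*295 + 25 = 6066970 + 25 = 6066995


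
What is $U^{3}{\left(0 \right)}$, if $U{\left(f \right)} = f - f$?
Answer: $0$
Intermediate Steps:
$U{\left(f \right)} = 0$
$U^{3}{\left(0 \right)} = 0^{3} = 0$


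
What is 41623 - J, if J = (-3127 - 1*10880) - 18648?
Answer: 74278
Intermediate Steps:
J = -32655 (J = (-3127 - 10880) - 18648 = -14007 - 18648 = -32655)
41623 - J = 41623 - 1*(-32655) = 41623 + 32655 = 74278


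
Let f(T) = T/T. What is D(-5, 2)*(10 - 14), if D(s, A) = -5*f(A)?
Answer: 20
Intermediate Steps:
f(T) = 1
D(s, A) = -5 (D(s, A) = -5*1 = -5)
D(-5, 2)*(10 - 14) = -5*(10 - 14) = -5*(-4) = 20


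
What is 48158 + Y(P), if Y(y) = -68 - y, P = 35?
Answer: 48055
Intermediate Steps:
48158 + Y(P) = 48158 + (-68 - 1*35) = 48158 + (-68 - 35) = 48158 - 103 = 48055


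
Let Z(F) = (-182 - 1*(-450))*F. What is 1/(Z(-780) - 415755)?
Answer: -1/624795 ≈ -1.6005e-6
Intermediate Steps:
Z(F) = 268*F (Z(F) = (-182 + 450)*F = 268*F)
1/(Z(-780) - 415755) = 1/(268*(-780) - 415755) = 1/(-209040 - 415755) = 1/(-624795) = -1/624795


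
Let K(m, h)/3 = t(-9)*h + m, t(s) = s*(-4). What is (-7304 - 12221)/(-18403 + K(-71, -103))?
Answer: 3905/5948 ≈ 0.65652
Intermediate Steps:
t(s) = -4*s
K(m, h) = 3*m + 108*h (K(m, h) = 3*((-4*(-9))*h + m) = 3*(36*h + m) = 3*(m + 36*h) = 3*m + 108*h)
(-7304 - 12221)/(-18403 + K(-71, -103)) = (-7304 - 12221)/(-18403 + (3*(-71) + 108*(-103))) = -19525/(-18403 + (-213 - 11124)) = -19525/(-18403 - 11337) = -19525/(-29740) = -19525*(-1/29740) = 3905/5948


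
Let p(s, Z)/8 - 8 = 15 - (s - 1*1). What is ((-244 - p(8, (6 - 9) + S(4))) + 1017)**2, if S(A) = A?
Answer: 416025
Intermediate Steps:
p(s, Z) = 192 - 8*s (p(s, Z) = 64 + 8*(15 - (s - 1*1)) = 64 + 8*(15 - (s - 1)) = 64 + 8*(15 - (-1 + s)) = 64 + 8*(15 + (1 - s)) = 64 + 8*(16 - s) = 64 + (128 - 8*s) = 192 - 8*s)
((-244 - p(8, (6 - 9) + S(4))) + 1017)**2 = ((-244 - (192 - 8*8)) + 1017)**2 = ((-244 - (192 - 64)) + 1017)**2 = ((-244 - 1*128) + 1017)**2 = ((-244 - 128) + 1017)**2 = (-372 + 1017)**2 = 645**2 = 416025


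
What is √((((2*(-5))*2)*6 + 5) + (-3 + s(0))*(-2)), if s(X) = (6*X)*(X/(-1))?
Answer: I*√109 ≈ 10.44*I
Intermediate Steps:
s(X) = -6*X² (s(X) = (6*X)*(X*(-1)) = (6*X)*(-X) = -6*X²)
√((((2*(-5))*2)*6 + 5) + (-3 + s(0))*(-2)) = √((((2*(-5))*2)*6 + 5) + (-3 - 6*0²)*(-2)) = √((-10*2*6 + 5) + (-3 - 6*0)*(-2)) = √((-20*6 + 5) + (-3 + 0)*(-2)) = √((-120 + 5) - 3*(-2)) = √(-115 + 6) = √(-109) = I*√109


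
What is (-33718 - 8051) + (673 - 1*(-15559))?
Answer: -25537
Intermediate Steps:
(-33718 - 8051) + (673 - 1*(-15559)) = -41769 + (673 + 15559) = -41769 + 16232 = -25537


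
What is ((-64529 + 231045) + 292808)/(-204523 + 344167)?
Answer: 4253/1293 ≈ 3.2892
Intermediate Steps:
((-64529 + 231045) + 292808)/(-204523 + 344167) = (166516 + 292808)/139644 = 459324*(1/139644) = 4253/1293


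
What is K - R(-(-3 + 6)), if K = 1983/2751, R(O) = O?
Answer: 3412/917 ≈ 3.7208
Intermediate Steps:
K = 661/917 (K = 1983*(1/2751) = 661/917 ≈ 0.72083)
K - R(-(-3 + 6)) = 661/917 - (-1)*(-3 + 6) = 661/917 - (-1)*3 = 661/917 - 1*(-3) = 661/917 + 3 = 3412/917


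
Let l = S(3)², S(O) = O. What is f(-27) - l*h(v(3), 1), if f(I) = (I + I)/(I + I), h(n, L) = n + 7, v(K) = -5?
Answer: -17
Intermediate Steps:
h(n, L) = 7 + n
f(I) = 1 (f(I) = (2*I)/((2*I)) = (2*I)*(1/(2*I)) = 1)
l = 9 (l = 3² = 9)
f(-27) - l*h(v(3), 1) = 1 - 9*(7 - 5) = 1 - 9*2 = 1 - 1*18 = 1 - 18 = -17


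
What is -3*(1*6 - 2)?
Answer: -12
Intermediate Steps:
-3*(1*6 - 2) = -3*(6 - 2) = -3*4 = -12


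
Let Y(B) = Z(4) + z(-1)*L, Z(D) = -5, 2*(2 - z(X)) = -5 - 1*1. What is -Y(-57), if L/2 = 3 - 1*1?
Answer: -15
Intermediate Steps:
z(X) = 5 (z(X) = 2 - (-5 - 1*1)/2 = 2 - (-5 - 1)/2 = 2 - ½*(-6) = 2 + 3 = 5)
L = 4 (L = 2*(3 - 1*1) = 2*(3 - 1) = 2*2 = 4)
Y(B) = 15 (Y(B) = -5 + 5*4 = -5 + 20 = 15)
-Y(-57) = -1*15 = -15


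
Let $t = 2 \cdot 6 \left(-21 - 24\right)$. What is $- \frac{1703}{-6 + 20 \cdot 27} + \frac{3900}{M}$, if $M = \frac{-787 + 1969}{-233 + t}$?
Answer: $- \frac{268643791}{105198} \approx -2553.7$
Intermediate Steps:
$t = -540$ ($t = 12 \left(-45\right) = -540$)
$M = - \frac{1182}{773}$ ($M = \frac{-787 + 1969}{-233 - 540} = \frac{1182}{-773} = 1182 \left(- \frac{1}{773}\right) = - \frac{1182}{773} \approx -1.5291$)
$- \frac{1703}{-6 + 20 \cdot 27} + \frac{3900}{M} = - \frac{1703}{-6 + 20 \cdot 27} + \frac{3900}{- \frac{1182}{773}} = - \frac{1703}{-6 + 540} + 3900 \left(- \frac{773}{1182}\right) = - \frac{1703}{534} - \frac{502450}{197} = - \frac{268643791}{105198}$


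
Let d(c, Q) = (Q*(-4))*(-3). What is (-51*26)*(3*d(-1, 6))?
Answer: -286416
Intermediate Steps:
d(c, Q) = 12*Q (d(c, Q) = -4*Q*(-3) = 12*Q)
(-51*26)*(3*d(-1, 6)) = (-51*26)*(3*(12*6)) = -3978*72 = -1326*216 = -286416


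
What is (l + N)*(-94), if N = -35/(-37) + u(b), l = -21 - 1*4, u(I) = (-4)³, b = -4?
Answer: 306252/37 ≈ 8277.1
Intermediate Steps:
u(I) = -64
l = -25 (l = -21 - 4 = -25)
N = -2333/37 (N = -35/(-37) - 64 = -35*(-1/37) - 64 = 35/37 - 64 = -2333/37 ≈ -63.054)
(l + N)*(-94) = (-25 - 2333/37)*(-94) = -3258/37*(-94) = 306252/37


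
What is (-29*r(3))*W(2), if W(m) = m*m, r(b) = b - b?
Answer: 0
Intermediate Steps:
r(b) = 0
W(m) = m²
(-29*r(3))*W(2) = -29*0*2² = 0*4 = 0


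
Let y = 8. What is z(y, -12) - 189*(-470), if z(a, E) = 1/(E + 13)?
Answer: 88831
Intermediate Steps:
z(a, E) = 1/(13 + E)
z(y, -12) - 189*(-470) = 1/(13 - 12) - 189*(-470) = 1/1 + 88830 = 1 + 88830 = 88831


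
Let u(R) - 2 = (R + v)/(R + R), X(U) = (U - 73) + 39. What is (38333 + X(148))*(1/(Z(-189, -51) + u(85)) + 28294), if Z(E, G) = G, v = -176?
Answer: 9160520782988/8421 ≈ 1.0878e+9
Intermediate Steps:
X(U) = -34 + U (X(U) = (-73 + U) + 39 = -34 + U)
u(R) = 2 + (-176 + R)/(2*R) (u(R) = 2 + (R - 176)/(R + R) = 2 + (-176 + R)/((2*R)) = 2 + (-176 + R)*(1/(2*R)) = 2 + (-176 + R)/(2*R))
(38333 + X(148))*(1/(Z(-189, -51) + u(85)) + 28294) = (38333 + (-34 + 148))*(1/(-51 + (5/2 - 88/85)) + 28294) = (38333 + 114)*(1/(-51 + (5/2 - 88*1/85)) + 28294) = 38447*(1/(-51 + (5/2 - 88/85)) + 28294) = 38447*(1/(-51 + 249/170) + 28294) = 38447*(1/(-8421/170) + 28294) = 38447*(-170/8421 + 28294) = 38447*(238263604/8421) = 9160520782988/8421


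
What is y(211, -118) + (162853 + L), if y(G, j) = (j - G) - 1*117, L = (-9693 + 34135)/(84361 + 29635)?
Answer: 9256886407/56998 ≈ 1.6241e+5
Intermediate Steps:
L = 12221/56998 (L = 24442/113996 = 24442*(1/113996) = 12221/56998 ≈ 0.21441)
y(G, j) = -117 + j - G (y(G, j) = (j - G) - 117 = -117 + j - G)
y(211, -118) + (162853 + L) = (-117 - 118 - 1*211) + (162853 + 12221/56998) = (-117 - 118 - 211) + 9282307515/56998 = -446 + 9282307515/56998 = 9256886407/56998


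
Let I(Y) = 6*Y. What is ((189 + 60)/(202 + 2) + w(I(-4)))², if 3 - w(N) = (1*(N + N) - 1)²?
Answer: 26562806361/4624 ≈ 5.7446e+6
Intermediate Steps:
w(N) = 3 - (-1 + 2*N)² (w(N) = 3 - (1*(N + N) - 1)² = 3 - (1*(2*N) - 1)² = 3 - (2*N - 1)² = 3 - (-1 + 2*N)²)
((189 + 60)/(202 + 2) + w(I(-4)))² = ((189 + 60)/(202 + 2) + (3 - (-1 + 2*(6*(-4)))²))² = (249/204 + (3 - (-1 + 2*(-24))²))² = (249*(1/204) + (3 - (-1 - 48)²))² = (83/68 + (3 - 1*(-49)²))² = (83/68 + (3 - 1*2401))² = (83/68 + (3 - 2401))² = (83/68 - 2398)² = (-162981/68)² = 26562806361/4624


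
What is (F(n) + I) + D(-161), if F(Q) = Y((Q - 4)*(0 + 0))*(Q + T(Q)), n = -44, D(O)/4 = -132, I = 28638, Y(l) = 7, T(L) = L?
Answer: 27494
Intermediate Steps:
D(O) = -528 (D(O) = 4*(-132) = -528)
F(Q) = 14*Q (F(Q) = 7*(Q + Q) = 7*(2*Q) = 14*Q)
(F(n) + I) + D(-161) = (14*(-44) + 28638) - 528 = (-616 + 28638) - 528 = 28022 - 528 = 27494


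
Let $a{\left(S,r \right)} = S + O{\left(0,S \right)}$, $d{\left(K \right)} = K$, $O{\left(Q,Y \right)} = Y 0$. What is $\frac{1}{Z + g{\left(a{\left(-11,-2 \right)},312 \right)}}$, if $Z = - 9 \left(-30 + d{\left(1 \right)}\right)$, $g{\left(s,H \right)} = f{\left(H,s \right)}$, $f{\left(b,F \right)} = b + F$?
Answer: $\frac{1}{562} \approx 0.0017794$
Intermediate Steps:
$O{\left(Q,Y \right)} = 0$
$a{\left(S,r \right)} = S$ ($a{\left(S,r \right)} = S + 0 = S$)
$f{\left(b,F \right)} = F + b$
$g{\left(s,H \right)} = H + s$ ($g{\left(s,H \right)} = s + H = H + s$)
$Z = 261$ ($Z = - 9 \left(-30 + 1\right) = \left(-9\right) \left(-29\right) = 261$)
$\frac{1}{Z + g{\left(a{\left(-11,-2 \right)},312 \right)}} = \frac{1}{261 + \left(312 - 11\right)} = \frac{1}{261 + 301} = \frac{1}{562}$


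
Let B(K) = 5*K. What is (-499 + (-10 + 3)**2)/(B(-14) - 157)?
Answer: 450/227 ≈ 1.9824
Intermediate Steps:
(-499 + (-10 + 3)**2)/(B(-14) - 157) = (-499 + (-10 + 3)**2)/(5*(-14) - 157) = (-499 + (-7)**2)/(-70 - 157) = (-499 + 49)/(-227) = -450*(-1/227) = 450/227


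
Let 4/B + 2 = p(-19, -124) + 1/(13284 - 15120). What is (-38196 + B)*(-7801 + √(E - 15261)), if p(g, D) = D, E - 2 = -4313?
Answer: 68930848244196/231337 - 17672310792*I*√4893/231337 ≈ 2.9797e+8 - 5.3436e+6*I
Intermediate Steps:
E = -4311 (E = 2 - 4313 = -4311)
B = -7344/231337 (B = 4/(-2 + (-124 + 1/(13284 - 15120))) = 4/(-2 + (-124 + 1/(-1836))) = 4/(-2 + (-124 - 1/1836)) = 4/(-2 - 227665/1836) = 4/(-231337/1836) = 4*(-1836/231337) = -7344/231337 ≈ -0.031746)
(-38196 + B)*(-7801 + √(E - 15261)) = (-38196 - 7344/231337)*(-7801 + √(-4311 - 15261)) = -8836155396*(-7801 + √(-19572))/231337 = -8836155396*(-7801 + 2*I*√4893)/231337 = 68930848244196/231337 - 17672310792*I*√4893/231337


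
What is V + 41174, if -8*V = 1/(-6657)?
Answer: 2192762545/53256 ≈ 41174.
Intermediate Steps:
V = 1/53256 (V = -1/8/(-6657) = -1/8*(-1/6657) = 1/53256 ≈ 1.8777e-5)
V + 41174 = 1/53256 + 41174 = 2192762545/53256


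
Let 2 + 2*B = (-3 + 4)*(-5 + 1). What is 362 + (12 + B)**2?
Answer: 443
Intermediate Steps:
B = -3 (B = -1 + ((-3 + 4)*(-5 + 1))/2 = -1 + (1*(-4))/2 = -1 + (1/2)*(-4) = -1 - 2 = -3)
362 + (12 + B)**2 = 362 + (12 - 3)**2 = 362 + 9**2 = 362 + 81 = 443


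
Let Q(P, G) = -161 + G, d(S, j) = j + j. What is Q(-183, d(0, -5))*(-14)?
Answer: 2394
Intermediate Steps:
d(S, j) = 2*j
Q(-183, d(0, -5))*(-14) = (-161 + 2*(-5))*(-14) = (-161 - 10)*(-14) = -171*(-14) = 2394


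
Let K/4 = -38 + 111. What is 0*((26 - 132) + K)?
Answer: 0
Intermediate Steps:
K = 292 (K = 4*(-38 + 111) = 4*73 = 292)
0*((26 - 132) + K) = 0*((26 - 132) + 292) = 0*(-106 + 292) = 0*186 = 0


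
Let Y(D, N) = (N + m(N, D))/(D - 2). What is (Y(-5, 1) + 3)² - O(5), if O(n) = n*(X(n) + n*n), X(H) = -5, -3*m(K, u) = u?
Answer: -41075/441 ≈ -93.141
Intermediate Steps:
m(K, u) = -u/3
Y(D, N) = (N - D/3)/(-2 + D) (Y(D, N) = (N - D/3)/(D - 2) = (N - D/3)/(-2 + D))
O(n) = n*(-5 + n²) (O(n) = n*(-5 + n*n) = n*(-5 + n²))
(Y(-5, 1) + 3)² - O(5) = ((1 - ⅓*(-5))/(-2 - 5) + 3)² - 5*(-5 + 5²) = ((1 + 5/3)/(-7) + 3)² - 5*(-5 + 25) = (-⅐*8/3 + 3)² - 5*20 = (-8/21 + 3)² - 1*100 = (55/21)² - 100 = 3025/441 - 100 = -41075/441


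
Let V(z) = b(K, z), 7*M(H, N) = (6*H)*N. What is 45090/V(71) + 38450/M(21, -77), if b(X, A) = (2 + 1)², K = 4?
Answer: 3452705/693 ≈ 4982.3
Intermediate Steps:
M(H, N) = 6*H*N/7 (M(H, N) = ((6*H)*N)/7 = (6*H*N)/7 = 6*H*N/7)
b(X, A) = 9 (b(X, A) = 3² = 9)
V(z) = 9
45090/V(71) + 38450/M(21, -77) = 45090/9 + 38450/(((6/7)*21*(-77))) = 45090*(⅑) + 38450/(-1386) = 5010 + 38450*(-1/1386) = 5010 - 19225/693 = 3452705/693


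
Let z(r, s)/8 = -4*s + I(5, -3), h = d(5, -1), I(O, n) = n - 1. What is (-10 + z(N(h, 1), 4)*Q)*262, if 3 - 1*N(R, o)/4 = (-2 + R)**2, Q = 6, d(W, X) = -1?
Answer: -254140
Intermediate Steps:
I(O, n) = -1 + n
h = -1
N(R, o) = 12 - 4*(-2 + R)**2
z(r, s) = -32 - 32*s (z(r, s) = 8*(-4*s + (-1 - 3)) = 8*(-4*s - 4) = 8*(-4 - 4*s) = -32 - 32*s)
(-10 + z(N(h, 1), 4)*Q)*262 = (-10 + (-32 - 32*4)*6)*262 = (-10 + (-32 - 128)*6)*262 = (-10 - 160*6)*262 = (-10 - 960)*262 = -970*262 = -254140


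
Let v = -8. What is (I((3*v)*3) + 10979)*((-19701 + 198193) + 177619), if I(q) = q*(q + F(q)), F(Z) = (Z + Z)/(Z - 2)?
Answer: 211119338017/37 ≈ 5.7059e+9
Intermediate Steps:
F(Z) = 2*Z/(-2 + Z) (F(Z) = (2*Z)/(-2 + Z) = 2*Z/(-2 + Z))
I(q) = q*(q + 2*q/(-2 + q))
(I((3*v)*3) + 10979)*((-19701 + 198193) + 177619) = (((3*(-8))*3)³/(-2 + (3*(-8))*3) + 10979)*((-19701 + 198193) + 177619) = ((-24*3)³/(-2 - 24*3) + 10979)*(178492 + 177619) = ((-72)³/(-2 - 72) + 10979)*356111 = (-373248/(-74) + 10979)*356111 = (-373248*(-1/74) + 10979)*356111 = (186624/37 + 10979)*356111 = (592847/37)*356111 = 211119338017/37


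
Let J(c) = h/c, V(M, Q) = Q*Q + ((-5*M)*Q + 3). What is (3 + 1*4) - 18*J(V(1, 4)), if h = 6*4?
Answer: 439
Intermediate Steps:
h = 24
V(M, Q) = 3 + Q**2 - 5*M*Q (V(M, Q) = Q**2 + (-5*M*Q + 3) = Q**2 + (3 - 5*M*Q) = 3 + Q**2 - 5*M*Q)
J(c) = 24/c
(3 + 1*4) - 18*J(V(1, 4)) = (3 + 1*4) - 432/(3 + 4**2 - 5*1*4) = (3 + 4) - 432/(3 + 16 - 20) = 7 - 432/(-1) = 7 - 432*(-1) = 7 - 18*(-24) = 7 + 432 = 439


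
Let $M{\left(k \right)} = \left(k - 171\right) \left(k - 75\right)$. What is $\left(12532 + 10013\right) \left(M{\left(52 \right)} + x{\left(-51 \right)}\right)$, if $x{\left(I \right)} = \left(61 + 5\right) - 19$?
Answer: $62765280$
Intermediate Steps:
$x{\left(I \right)} = 47$ ($x{\left(I \right)} = 66 - 19 = 47$)
$M{\left(k \right)} = \left(-171 + k\right) \left(-75 + k\right)$
$\left(12532 + 10013\right) \left(M{\left(52 \right)} + x{\left(-51 \right)}\right) = \left(12532 + 10013\right) \left(\left(12825 + 52^{2} - 12792\right) + 47\right) = 22545 \left(\left(12825 + 2704 - 12792\right) + 47\right) = 22545 \left(2737 + 47\right) = 22545 \cdot 2784 = 62765280$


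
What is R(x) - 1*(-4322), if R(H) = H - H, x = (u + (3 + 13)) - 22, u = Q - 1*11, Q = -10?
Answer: 4322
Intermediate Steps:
u = -21 (u = -10 - 1*11 = -10 - 11 = -21)
x = -27 (x = (-21 + (3 + 13)) - 22 = (-21 + 16) - 22 = -5 - 22 = -27)
R(H) = 0
R(x) - 1*(-4322) = 0 - 1*(-4322) = 0 + 4322 = 4322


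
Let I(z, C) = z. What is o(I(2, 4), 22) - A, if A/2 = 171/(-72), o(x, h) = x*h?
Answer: 195/4 ≈ 48.750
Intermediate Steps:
o(x, h) = h*x
A = -19/4 (A = 2*(171/(-72)) = 2*(171*(-1/72)) = 2*(-19/8) = -19/4 ≈ -4.7500)
o(I(2, 4), 22) - A = 22*2 - 1*(-19/4) = 44 + 19/4 = 195/4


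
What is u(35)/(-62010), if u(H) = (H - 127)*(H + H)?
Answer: 644/6201 ≈ 0.10385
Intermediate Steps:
u(H) = 2*H*(-127 + H) (u(H) = (-127 + H)*(2*H) = 2*H*(-127 + H))
u(35)/(-62010) = (2*35*(-127 + 35))/(-62010) = (2*35*(-92))*(-1/62010) = -6440*(-1/62010) = 644/6201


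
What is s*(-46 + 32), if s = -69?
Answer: 966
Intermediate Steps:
s*(-46 + 32) = -69*(-46 + 32) = -69*(-14) = 966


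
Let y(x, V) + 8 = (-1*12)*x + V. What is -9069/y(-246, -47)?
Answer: -9069/2897 ≈ -3.1305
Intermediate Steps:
y(x, V) = -8 + V - 12*x (y(x, V) = -8 + ((-1*12)*x + V) = -8 + (-12*x + V) = -8 + (V - 12*x) = -8 + V - 12*x)
-9069/y(-246, -47) = -9069/(-8 - 47 - 12*(-246)) = -9069/(-8 - 47 + 2952) = -9069/2897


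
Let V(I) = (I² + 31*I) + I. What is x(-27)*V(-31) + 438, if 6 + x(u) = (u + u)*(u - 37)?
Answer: -106512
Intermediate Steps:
x(u) = -6 + 2*u*(-37 + u) (x(u) = -6 + (u + u)*(u - 37) = -6 + (2*u)*(-37 + u) = -6 + 2*u*(-37 + u))
V(I) = I² + 32*I
x(-27)*V(-31) + 438 = (-6 - 74*(-27) + 2*(-27)²)*(-31*(32 - 31)) + 438 = (-6 + 1998 + 2*729)*(-31*1) + 438 = (-6 + 1998 + 1458)*(-31) + 438 = 3450*(-31) + 438 = -106950 + 438 = -106512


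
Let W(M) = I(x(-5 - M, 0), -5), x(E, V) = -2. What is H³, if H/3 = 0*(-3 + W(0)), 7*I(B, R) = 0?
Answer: 0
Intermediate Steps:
I(B, R) = 0 (I(B, R) = (⅐)*0 = 0)
W(M) = 0
H = 0 (H = 3*(0*(-3 + 0)) = 3*(0*(-3)) = 3*0 = 0)
H³ = 0³ = 0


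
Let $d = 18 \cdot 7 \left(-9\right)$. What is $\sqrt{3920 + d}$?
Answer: $\sqrt{2786} \approx 52.783$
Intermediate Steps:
$d = -1134$ ($d = 126 \left(-9\right) = -1134$)
$\sqrt{3920 + d} = \sqrt{3920 - 1134} = \sqrt{2786}$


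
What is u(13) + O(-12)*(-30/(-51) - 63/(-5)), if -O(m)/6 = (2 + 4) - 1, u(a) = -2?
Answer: -6760/17 ≈ -397.65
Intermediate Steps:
O(m) = -30 (O(m) = -6*((2 + 4) - 1) = -6*(6 - 1) = -6*5 = -30)
u(13) + O(-12)*(-30/(-51) - 63/(-5)) = -2 - 30*(-30/(-51) - 63/(-5)) = -2 - 30*(-30*(-1/51) - 63*(-⅕)) = -2 - 30*(10/17 + 63/5) = -2 - 30*1121/85 = -2 - 6726/17 = -6760/17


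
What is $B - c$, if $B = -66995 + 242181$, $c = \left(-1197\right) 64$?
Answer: $251794$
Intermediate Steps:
$c = -76608$
$B = 175186$
$B - c = 175186 - -76608 = 175186 + 76608 = 251794$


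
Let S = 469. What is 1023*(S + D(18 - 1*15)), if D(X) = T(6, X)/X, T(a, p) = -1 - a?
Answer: 477400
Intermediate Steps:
D(X) = -7/X (D(X) = (-1 - 1*6)/X = (-1 - 6)/X = -7/X)
1023*(S + D(18 - 1*15)) = 1023*(469 - 7/(18 - 1*15)) = 1023*(469 - 7/(18 - 15)) = 1023*(469 - 7/3) = 1023*(1400/3) = 477400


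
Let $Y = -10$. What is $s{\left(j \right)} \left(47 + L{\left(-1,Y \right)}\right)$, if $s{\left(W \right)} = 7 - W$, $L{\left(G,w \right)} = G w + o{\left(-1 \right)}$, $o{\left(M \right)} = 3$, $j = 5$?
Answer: $120$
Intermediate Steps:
$L{\left(G,w \right)} = 3 + G w$ ($L{\left(G,w \right)} = G w + 3 = 3 + G w$)
$s{\left(j \right)} \left(47 + L{\left(-1,Y \right)}\right) = \left(7 - 5\right) \left(47 + \left(3 - -10\right)\right) = \left(7 - 5\right) \left(47 + \left(3 + 10\right)\right) = 2 \left(47 + 13\right) = 2 \cdot 60 = 120$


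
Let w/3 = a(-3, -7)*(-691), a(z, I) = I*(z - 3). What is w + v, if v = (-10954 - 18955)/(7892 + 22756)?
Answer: -2668428677/30648 ≈ -87067.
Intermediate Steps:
a(z, I) = I*(-3 + z)
v = -29909/30648 ≈ -0.97589
w = -87066 (w = 3*(-7*(-3 - 3)*(-691)) = 3*(-7*(-6)*(-691)) = 3*(42*(-691)) = 3*(-29022) = -87066)
w + v = -87066 - 29909/30648 = -2668428677/30648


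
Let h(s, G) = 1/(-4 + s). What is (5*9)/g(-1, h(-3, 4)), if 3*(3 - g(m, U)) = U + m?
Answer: 945/71 ≈ 13.310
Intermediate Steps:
g(m, U) = 3 - U/3 - m/3 (g(m, U) = 3 - (U + m)/3 = 3 + (-U/3 - m/3) = 3 - U/3 - m/3)
(5*9)/g(-1, h(-3, 4)) = (5*9)/(3 - 1/(3*(-4 - 3)) - ⅓*(-1)) = 45/(3 - ⅓/(-7) + ⅓) = 45/(3 - ⅓*(-⅐) + ⅓) = 45/(3 + 1/21 + ⅓) = 45/(71/21) = 45*(21/71) = 945/71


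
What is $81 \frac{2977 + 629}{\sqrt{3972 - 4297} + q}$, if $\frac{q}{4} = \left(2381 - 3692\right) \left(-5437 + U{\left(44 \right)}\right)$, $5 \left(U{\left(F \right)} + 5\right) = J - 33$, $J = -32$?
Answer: $\frac{1671083591544}{163660876048145} - \frac{292086 i \sqrt{13}}{163660876048145} \approx 0.010211 - 6.4348 \cdot 10^{-9} i$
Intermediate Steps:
$U{\left(F \right)} = -18$ ($U{\left(F \right)} = -5 + \frac{-32 - 33}{5} = -5 + \frac{1}{5} \left(-65\right) = -5 - 13 = -18$)
$q = 28606020$ ($q = 4 \left(2381 - 3692\right) \left(-5437 - 18\right) = 4 \left(\left(-1311\right) \left(-5455\right)\right) = 4 \cdot 7151505 = 28606020$)
$81 \frac{2977 + 629}{\sqrt{3972 - 4297} + q} = 81 \frac{2977 + 629}{\sqrt{3972 - 4297} + 28606020} = 81 \frac{3606}{\sqrt{-325} + 28606020} = 81 \frac{3606}{5 i \sqrt{13} + 28606020} = 81 \frac{3606}{28606020 + 5 i \sqrt{13}} = \frac{292086}{28606020 + 5 i \sqrt{13}}$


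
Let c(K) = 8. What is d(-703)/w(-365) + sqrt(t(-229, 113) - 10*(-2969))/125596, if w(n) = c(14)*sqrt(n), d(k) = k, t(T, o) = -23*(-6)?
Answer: sqrt(7457)/62798 + 703*I*sqrt(365)/2920 ≈ 0.0013751 + 4.5996*I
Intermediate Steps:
t(T, o) = 138
w(n) = 8*sqrt(n)
d(-703)/w(-365) + sqrt(t(-229, 113) - 10*(-2969))/125596 = -703*(-I*sqrt(365)/2920) + sqrt(138 - 10*(-2969))/125596 = -703*(-I*sqrt(365)/2920) + sqrt(138 + 29690)*(1/125596) = -703*(-I*sqrt(365)/2920) + sqrt(29828)*(1/125596) = -(-703)*I*sqrt(365)/2920 + (2*sqrt(7457))*(1/125596) = 703*I*sqrt(365)/2920 + sqrt(7457)/62798 = sqrt(7457)/62798 + 703*I*sqrt(365)/2920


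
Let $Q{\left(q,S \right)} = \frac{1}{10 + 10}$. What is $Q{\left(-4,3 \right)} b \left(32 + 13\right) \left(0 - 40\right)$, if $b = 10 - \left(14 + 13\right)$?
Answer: $1530$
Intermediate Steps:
$b = -17$ ($b = 10 - 27 = -17$)
$Q{\left(q,S \right)} = \frac{1}{20}$
$Q{\left(-4,3 \right)} b \left(32 + 13\right) \left(0 - 40\right) = \frac{1}{20} \left(-17\right) \left(32 + 13\right) \left(0 - 40\right) = - \frac{17 \cdot 45 \left(-40\right)}{20} = \left(- \frac{17}{20}\right) \left(-1800\right) = 1530$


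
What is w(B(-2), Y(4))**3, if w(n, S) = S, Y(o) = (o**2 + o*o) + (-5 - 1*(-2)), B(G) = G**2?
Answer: 24389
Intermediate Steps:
Y(o) = -3 + 2*o**2 (Y(o) = (o**2 + o**2) + (-5 + 2) = 2*o**2 - 3 = -3 + 2*o**2)
w(B(-2), Y(4))**3 = (-3 + 2*4**2)**3 = (-3 + 2*16)**3 = (-3 + 32)**3 = 29**3 = 24389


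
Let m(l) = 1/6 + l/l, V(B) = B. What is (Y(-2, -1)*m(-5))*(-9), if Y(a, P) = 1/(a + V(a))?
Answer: 21/8 ≈ 2.6250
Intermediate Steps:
m(l) = 7/6 (m(l) = 1*(1/6) + 1 = 1/6 + 1 = 7/6)
Y(a, P) = 1/(2*a) (Y(a, P) = 1/(a + a) = 1/(2*a))
(Y(-2, -1)*m(-5))*(-9) = (((1/2)/(-2))*(7/6))*(-9) = (((1/2)*(-1/2))*(7/6))*(-9) = -1/4*7/6*(-9) = -7/24*(-9) = 21/8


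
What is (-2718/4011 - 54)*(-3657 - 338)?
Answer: 292050480/1337 ≈ 2.1844e+5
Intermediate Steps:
(-2718/4011 - 54)*(-3657 - 338) = (-2718*1/4011 - 54)*(-3995) = (-906/1337 - 54)*(-3995) = -73104/1337*(-3995) = 292050480/1337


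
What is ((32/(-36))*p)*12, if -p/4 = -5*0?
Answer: 0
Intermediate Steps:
p = 0 (p = -(-20)*0 = -4*0 = 0)
((32/(-36))*p)*12 = ((32/(-36))*0)*12 = ((32*(-1/36))*0)*12 = -8/9*0*12 = 0*12 = 0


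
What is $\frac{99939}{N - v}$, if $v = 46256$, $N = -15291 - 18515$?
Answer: $- \frac{99939}{80062} \approx -1.2483$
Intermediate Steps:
$N = -33806$ ($N = -15291 - 18515 = -33806$)
$\frac{99939}{N - v} = \frac{99939}{-33806 - 46256} = \frac{99939}{-80062} = 99939 \left(- \frac{1}{80062}\right) = - \frac{99939}{80062}$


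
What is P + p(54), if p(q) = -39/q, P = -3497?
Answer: -62959/18 ≈ -3497.7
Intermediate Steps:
P + p(54) = -3497 - 39/54 = -3497 - 39*1/54 = -3497 - 13/18 = -62959/18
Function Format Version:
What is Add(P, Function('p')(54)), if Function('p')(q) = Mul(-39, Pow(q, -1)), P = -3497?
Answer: Rational(-62959, 18) ≈ -3497.7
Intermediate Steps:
Add(P, Function('p')(54)) = Add(-3497, Mul(-39, Pow(54, -1))) = Add(-3497, Mul(-39, Rational(1, 54))) = Add(-3497, Rational(-13, 18)) = Rational(-62959, 18)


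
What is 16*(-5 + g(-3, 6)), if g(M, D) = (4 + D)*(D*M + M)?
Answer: -3440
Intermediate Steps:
g(M, D) = (4 + D)*(M + D*M)
16*(-5 + g(-3, 6)) = 16*(-5 - 3*(4 + 6² + 5*6)) = 16*(-5 - 3*(4 + 36 + 30)) = 16*(-5 - 3*70) = 16*(-5 - 210) = 16*(-215) = -3440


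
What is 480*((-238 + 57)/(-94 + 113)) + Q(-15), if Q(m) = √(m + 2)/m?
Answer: -86880/19 - I*√13/15 ≈ -4572.6 - 0.24037*I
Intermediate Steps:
Q(m) = √(2 + m)/m
480*((-238 + 57)/(-94 + 113)) + Q(-15) = 480*((-238 + 57)/(-94 + 113)) + √(2 - 15)/(-15) = 480*(-181/19) - I*√13/15 = -86880/19 - I*√13/15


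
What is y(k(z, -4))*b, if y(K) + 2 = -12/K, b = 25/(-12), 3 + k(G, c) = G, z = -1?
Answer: -25/12 ≈ -2.0833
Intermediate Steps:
k(G, c) = -3 + G
b = -25/12 (b = 25*(-1/12) = -25/12 ≈ -2.0833)
y(K) = -2 - 12/K
y(k(z, -4))*b = (-2 - 12/(-3 - 1))*(-25/12) = (-2 - 12/(-4))*(-25/12) = (-2 - 12*(-¼))*(-25/12) = (-2 + 3)*(-25/12) = 1*(-25/12) = -25/12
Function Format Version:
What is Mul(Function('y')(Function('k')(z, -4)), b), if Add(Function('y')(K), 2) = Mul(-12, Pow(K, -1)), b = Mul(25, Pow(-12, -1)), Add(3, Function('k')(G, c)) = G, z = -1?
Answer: Rational(-25, 12) ≈ -2.0833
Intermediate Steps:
Function('k')(G, c) = Add(-3, G)
b = Rational(-25, 12) (b = Mul(25, Rational(-1, 12)) = Rational(-25, 12) ≈ -2.0833)
Function('y')(K) = Add(-2, Mul(-12, Pow(K, -1)))
Mul(Function('y')(Function('k')(z, -4)), b) = Mul(Add(-2, Mul(-12, Pow(Add(-3, -1), -1))), Rational(-25, 12)) = Mul(Add(-2, Mul(-12, Pow(-4, -1))), Rational(-25, 12)) = Mul(Add(-2, Mul(-12, Rational(-1, 4))), Rational(-25, 12)) = Mul(Add(-2, 3), Rational(-25, 12)) = Mul(1, Rational(-25, 12)) = Rational(-25, 12)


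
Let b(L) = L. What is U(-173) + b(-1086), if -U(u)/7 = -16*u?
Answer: -20462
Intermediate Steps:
U(u) = 112*u (U(u) = -(-112)*u = 112*u)
U(-173) + b(-1086) = 112*(-173) - 1086 = -19376 - 1086 = -20462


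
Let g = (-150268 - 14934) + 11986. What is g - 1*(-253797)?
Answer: 100581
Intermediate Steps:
g = -153216 (g = -165202 + 11986 = -153216)
g - 1*(-253797) = -153216 - 1*(-253797) = -153216 + 253797 = 100581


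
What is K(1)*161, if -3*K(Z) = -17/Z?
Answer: 2737/3 ≈ 912.33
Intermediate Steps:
K(Z) = 17/(3*Z) (K(Z) = -(-17)/(3*Z) = 17/(3*Z))
K(1)*161 = ((17/3)/1)*161 = ((17/3)*1)*161 = (17/3)*161 = 2737/3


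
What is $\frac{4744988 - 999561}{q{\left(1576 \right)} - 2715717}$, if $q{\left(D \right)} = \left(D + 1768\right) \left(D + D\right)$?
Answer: $\frac{3745427}{7824571} \approx 0.47867$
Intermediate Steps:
$q{\left(D \right)} = 2 D \left(1768 + D\right)$ ($q{\left(D \right)} = \left(1768 + D\right) 2 D = 2 D \left(1768 + D\right)$)
$\frac{4744988 - 999561}{q{\left(1576 \right)} - 2715717} = \frac{4744988 - 999561}{2 \cdot 1576 \left(1768 + 1576\right) - 2715717} = \frac{3745427}{2 \cdot 1576 \cdot 3344 - 2715717} = \frac{3745427}{10540288 - 2715717} = \frac{3745427}{7824571}$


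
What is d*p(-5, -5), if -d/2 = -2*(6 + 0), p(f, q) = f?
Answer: -120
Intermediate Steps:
d = 24 (d = -(-4)*(6 + 0) = -(-4)*6 = -2*(-12) = 24)
d*p(-5, -5) = 24*(-5) = -120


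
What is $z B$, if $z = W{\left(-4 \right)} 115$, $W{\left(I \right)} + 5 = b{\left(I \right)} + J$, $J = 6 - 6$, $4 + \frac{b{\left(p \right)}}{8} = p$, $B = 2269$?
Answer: $-18004515$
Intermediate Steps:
$b{\left(p \right)} = -32 + 8 p$
$J = 0$ ($J = 6 - 6 = 0$)
$W{\left(I \right)} = -37 + 8 I$ ($W{\left(I \right)} = -5 + \left(\left(-32 + 8 I\right) + 0\right) = -5 + \left(-32 + 8 I\right) = -37 + 8 I$)
$z = -7935$ ($z = \left(-37 + 8 \left(-4\right)\right) 115 = \left(-37 - 32\right) 115 = \left(-69\right) 115 = -7935$)
$z B = \left(-7935\right) 2269 = -18004515$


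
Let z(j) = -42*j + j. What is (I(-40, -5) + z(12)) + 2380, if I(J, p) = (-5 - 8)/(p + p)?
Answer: 18893/10 ≈ 1889.3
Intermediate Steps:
z(j) = -41*j
I(J, p) = -13/(2*p) (I(J, p) = -13*1/(2*p) = -13/(2*p))
(I(-40, -5) + z(12)) + 2380 = (-13/2/(-5) - 41*12) + 2380 = (-13/2*(-⅕) - 492) + 2380 = (13/10 - 492) + 2380 = -4907/10 + 2380 = 18893/10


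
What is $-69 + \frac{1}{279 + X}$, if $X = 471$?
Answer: $- \frac{51749}{750} \approx -68.999$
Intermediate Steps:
$-69 + \frac{1}{279 + X} = -69 + \frac{1}{279 + 471} = -69 + \frac{1}{750} = - \frac{51749}{750}$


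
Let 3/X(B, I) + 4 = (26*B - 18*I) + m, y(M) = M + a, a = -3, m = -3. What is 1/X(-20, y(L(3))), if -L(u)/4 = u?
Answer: -257/3 ≈ -85.667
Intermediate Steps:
L(u) = -4*u
y(M) = -3 + M (y(M) = M - 3 = -3 + M)
X(B, I) = 3/(-7 - 18*I + 26*B) (X(B, I) = 3/(-4 + ((26*B - 18*I) - 3)) = 3/(-4 + ((-18*I + 26*B) - 3)) = 3/(-4 + (-3 - 18*I + 26*B)) = 3/(-7 - 18*I + 26*B))
1/X(-20, y(L(3))) = 1/(3/(-7 - 18*(-3 - 4*3) + 26*(-20))) = 1/(3/(-7 - 18*(-3 - 12) - 520)) = 1/(3/(-7 - 18*(-15) - 520)) = 1/(3/(-7 + 270 - 520)) = 1/(3/(-257)) = 1/(3*(-1/257)) = 1/(-3/257) = -257/3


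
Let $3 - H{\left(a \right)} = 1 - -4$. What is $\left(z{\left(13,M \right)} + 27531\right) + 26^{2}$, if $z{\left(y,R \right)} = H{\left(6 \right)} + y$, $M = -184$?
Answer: $28218$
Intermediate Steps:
$H{\left(a \right)} = -2$ ($H{\left(a \right)} = 3 - \left(1 - -4\right) = 3 - \left(1 + 4\right) = 3 - 5 = -2$)
$z{\left(y,R \right)} = -2 + y$
$\left(z{\left(13,M \right)} + 27531\right) + 26^{2} = \left(\left(-2 + 13\right) + 27531\right) + 26^{2} = \left(11 + 27531\right) + 676 = 27542 + 676 = 28218$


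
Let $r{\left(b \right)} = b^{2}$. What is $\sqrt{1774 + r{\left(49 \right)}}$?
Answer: $5 \sqrt{167} \approx 64.614$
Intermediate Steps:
$\sqrt{1774 + r{\left(49 \right)}} = \sqrt{1774 + 49^{2}} = \sqrt{1774 + 2401} = \sqrt{4175} = 5 \sqrt{167}$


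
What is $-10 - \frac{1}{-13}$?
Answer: $- \frac{129}{13} \approx -9.9231$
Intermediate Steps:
$-10 - \frac{1}{-13} = -10 - - \frac{1}{13} = -10 + \frac{1}{13} = - \frac{129}{13}$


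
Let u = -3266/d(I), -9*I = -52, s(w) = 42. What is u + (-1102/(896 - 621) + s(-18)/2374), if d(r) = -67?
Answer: 978850017/21870475 ≈ 44.757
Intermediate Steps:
I = 52/9 (I = -1/9*(-52) = 52/9 ≈ 5.7778)
u = 3266/67 (u = -3266/(-67) = -3266*(-1/67) = 3266/67 ≈ 48.746)
u + (-1102/(896 - 621) + s(-18)/2374) = 3266/67 + (-1102/(896 - 621) + 42/2374) = 3266/67 + (-1102/275 + 42*(1/2374)) = 3266/67 + (-1102*1/275 + 21/1187) = 3266/67 + (-1102/275 + 21/1187) = 3266/67 - 1302299/326425 = 978850017/21870475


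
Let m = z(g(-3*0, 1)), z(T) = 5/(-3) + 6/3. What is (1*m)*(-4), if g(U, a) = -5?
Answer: -4/3 ≈ -1.3333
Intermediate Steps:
z(T) = ⅓ (z(T) = 5*(-⅓) + 6*(⅓) = -5/3 + 2 = ⅓)
m = ⅓ ≈ 0.33333
(1*m)*(-4) = (1*(⅓))*(-4) = (⅓)*(-4) = -4/3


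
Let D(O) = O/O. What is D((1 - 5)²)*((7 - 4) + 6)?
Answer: 9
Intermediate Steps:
D(O) = 1
D((1 - 5)²)*((7 - 4) + 6) = 1*((7 - 4) + 6) = 1*(3 + 6) = 1*9 = 9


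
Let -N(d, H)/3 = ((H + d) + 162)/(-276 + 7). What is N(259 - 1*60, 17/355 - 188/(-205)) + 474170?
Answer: 371306247070/783059 ≈ 4.7417e+5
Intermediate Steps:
N(d, H) = 486/269 + 3*H/269 + 3*d/269 (N(d, H) = -3*((H + d) + 162)/(-276 + 7) = -3*(162 + H + d)/(-269) = -3*(162 + H + d)*(-1)/269 = -3*(-162/269 - H/269 - d/269) = 486/269 + 3*H/269 + 3*d/269)
N(259 - 1*60, 17/355 - 188/(-205)) + 474170 = (486/269 + 3*(17/355 - 188/(-205))/269 + 3*(259 - 1*60)/269) + 474170 = (486/269 + 3*(17*(1/355) - 188*(-1/205))/269 + 3*(259 - 60)/269) + 474170 = (486/269 + 3*(17/355 + 188/205)/269 + (3/269)*199) + 474170 = (486/269 + (3/269)*(2809/2911) + 597/269) + 474170 = (486/269 + 8427/783059 + 597/269) + 474170 = 3161040/783059 + 474170 = 371306247070/783059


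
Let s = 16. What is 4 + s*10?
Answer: 164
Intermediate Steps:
4 + s*10 = 4 + 16*10 = 4 + 160 = 164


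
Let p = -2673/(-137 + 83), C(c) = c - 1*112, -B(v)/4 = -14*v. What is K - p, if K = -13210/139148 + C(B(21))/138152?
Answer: -4255553000/85819529 ≈ -49.587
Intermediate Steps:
B(v) = 56*v (B(v) = -(-56)*v = 56*v)
C(c) = -112 + c (C(c) = c - 112 = -112 + c)
K = -14972629/171639058 (K = -13210/139148 + (-112 + 56*21)/138152 = -13210*1/139148 + (-112 + 1176)*(1/138152) = -6605/69574 + 1064*(1/138152) = -6605/69574 + 19/2467 = -14972629/171639058 ≈ -0.087233)
p = 99/2 (p = -2673/(-54) = -2673*(-1/54) = 99/2 ≈ 49.500)
K - p = -14972629/171639058 - 1*99/2 = -14972629/171639058 - 99/2 = -4255553000/85819529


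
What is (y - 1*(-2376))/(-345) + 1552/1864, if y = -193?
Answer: -441709/80385 ≈ -5.4949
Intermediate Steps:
(y - 1*(-2376))/(-345) + 1552/1864 = (-193 - 1*(-2376))/(-345) + 1552/1864 = (-193 + 2376)*(-1/345) + 1552*(1/1864) = 2183*(-1/345) + 194/233 = -2183/345 + 194/233 = -441709/80385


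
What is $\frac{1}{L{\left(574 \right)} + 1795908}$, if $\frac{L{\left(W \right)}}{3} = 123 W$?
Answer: $\frac{1}{2007714} \approx 4.9808 \cdot 10^{-7}$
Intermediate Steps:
$L{\left(W \right)} = 369 W$ ($L{\left(W \right)} = 3 \cdot 123 W = 369 W$)
$\frac{1}{L{\left(574 \right)} + 1795908} = \frac{1}{369 \cdot 574 + 1795908} = \frac{1}{211806 + 1795908} = \frac{1}{2007714}$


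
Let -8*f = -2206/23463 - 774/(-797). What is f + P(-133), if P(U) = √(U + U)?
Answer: -4100545/37400022 + I*√266 ≈ -0.10964 + 16.31*I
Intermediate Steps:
P(U) = √2*√U (P(U) = √(2*U) = √2*√U)
f = -4100545/37400022 (f = -(-2206/23463 - 774/(-797))/8 = -(-2206*1/23463 - 774*(-1/797))/8 = -(-2206/23463 + 774/797)/8 = -⅛*16402180/18700011 = -4100545/37400022 ≈ -0.10964)
f + P(-133) = -4100545/37400022 + √2*√(-133) = -4100545/37400022 + √2*(I*√133) = -4100545/37400022 + I*√266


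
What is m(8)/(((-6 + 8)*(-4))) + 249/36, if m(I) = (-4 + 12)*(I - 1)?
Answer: -1/12 ≈ -0.083333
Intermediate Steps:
m(I) = -8 + 8*I (m(I) = 8*(-1 + I) = -8 + 8*I)
m(8)/(((-6 + 8)*(-4))) + 249/36 = (-8 + 8*8)/(((-6 + 8)*(-4))) + 249/36 = (-8 + 64)/((2*(-4))) + 249*(1/36) = 56/(-8) + 83/12 = 56*(-⅛) + 83/12 = -7 + 83/12 = -1/12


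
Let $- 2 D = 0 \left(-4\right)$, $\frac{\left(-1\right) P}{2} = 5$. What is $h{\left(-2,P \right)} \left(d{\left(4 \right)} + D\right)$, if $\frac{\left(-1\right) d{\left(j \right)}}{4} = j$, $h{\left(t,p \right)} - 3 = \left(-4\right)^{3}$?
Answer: $976$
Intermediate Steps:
$P = -10$ ($P = \left(-2\right) 5 = -10$)
$D = 0$ ($D = - \frac{0 \left(-4\right)}{2} = \left(- \frac{1}{2}\right) 0 = 0$)
$h{\left(t,p \right)} = -61$ ($h{\left(t,p \right)} = 3 + \left(-4\right)^{3} = 3 - 64 = -61$)
$d{\left(j \right)} = - 4 j$
$h{\left(-2,P \right)} \left(d{\left(4 \right)} + D\right) = - 61 \left(\left(-4\right) 4 + 0\right) = - 61 \left(-16 + 0\right) = \left(-61\right) \left(-16\right) = 976$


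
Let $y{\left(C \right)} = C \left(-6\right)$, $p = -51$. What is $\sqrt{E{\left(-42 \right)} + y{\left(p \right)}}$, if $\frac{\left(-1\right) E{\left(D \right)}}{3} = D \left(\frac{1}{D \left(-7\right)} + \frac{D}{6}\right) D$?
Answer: $6 \sqrt{1037} \approx 193.21$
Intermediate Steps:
$y{\left(C \right)} = - 6 C$
$E{\left(D \right)} = - 3 D^{2} \left(- \frac{1}{7 D} + \frac{D}{6}\right)$ ($E{\left(D \right)} = - 3 D \left(\frac{1}{D \left(-7\right)} + \frac{D}{6}\right) D = - 3 D \left(\frac{1}{D} \left(- \frac{1}{7}\right) + D \frac{1}{6}\right) D = - 3 D \left(- \frac{1}{7 D} + \frac{D}{6}\right) D = - 3 D^{2} \left(- \frac{1}{7 D} + \frac{D}{6}\right)$)
$\sqrt{E{\left(-42 \right)} + y{\left(p \right)}} = \sqrt{\frac{1}{14} \left(-42\right) \left(6 - 7 \left(-42\right)^{2}\right) - -306} = \sqrt{\frac{1}{14} \left(-42\right) \left(6 - 12348\right) + 306} = \sqrt{\frac{1}{14} \left(-42\right) \left(-12342\right) + 306} = \sqrt{37026 + 306} = \sqrt{37332} = 6 \sqrt{1037}$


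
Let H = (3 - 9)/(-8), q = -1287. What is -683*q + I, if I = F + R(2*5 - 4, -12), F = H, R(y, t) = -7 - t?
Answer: 3516107/4 ≈ 8.7903e+5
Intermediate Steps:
H = ¾ (H = -⅛*(-6) = ¾ ≈ 0.75000)
F = ¾ ≈ 0.75000
I = 23/4 (I = ¾ + (-7 - 1*(-12)) = ¾ + (-7 + 12) = ¾ + 5 = 23/4 ≈ 5.7500)
-683*q + I = -683*(-1287) + 23/4 = 879021 + 23/4 = 3516107/4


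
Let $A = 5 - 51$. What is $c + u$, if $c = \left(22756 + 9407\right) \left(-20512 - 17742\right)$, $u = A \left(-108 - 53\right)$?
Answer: $-1230355996$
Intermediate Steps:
$A = -46$
$u = 7406$ ($u = - 46 \left(-108 - 53\right) = \left(-46\right) \left(-161\right) = 7406$)
$c = -1230363402$ ($c = 32163 \left(-38254\right) = -1230363402$)
$c + u = -1230363402 + 7406 = -1230355996$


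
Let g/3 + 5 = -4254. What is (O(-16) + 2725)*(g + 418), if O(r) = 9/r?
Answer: -538741169/16 ≈ -3.3671e+7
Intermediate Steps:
g = -12777 (g = -15 + 3*(-4254) = -15 - 12762 = -12777)
(O(-16) + 2725)*(g + 418) = (9/(-16) + 2725)*(-12777 + 418) = (9*(-1/16) + 2725)*(-12359) = (-9/16 + 2725)*(-12359) = (43591/16)*(-12359) = -538741169/16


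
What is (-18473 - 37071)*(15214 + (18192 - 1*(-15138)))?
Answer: -2696327936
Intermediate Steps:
(-18473 - 37071)*(15214 + (18192 - 1*(-15138))) = -55544*(15214 + (18192 + 15138)) = -55544*(15214 + 33330) = -55544*48544 = -2696327936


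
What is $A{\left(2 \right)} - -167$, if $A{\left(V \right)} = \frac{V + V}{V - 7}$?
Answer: $\frac{831}{5} \approx 166.2$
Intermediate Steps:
$A{\left(V \right)} = \frac{2 V}{-7 + V}$
$A{\left(2 \right)} - -167 = 2 \cdot 2 \frac{1}{-7 + 2} - -167 = 2 \cdot 2 \frac{1}{-5} + 167 = 2 \cdot 2 \left(- \frac{1}{5}\right) + 167 = - \frac{4}{5} + 167 = \frac{831}{5}$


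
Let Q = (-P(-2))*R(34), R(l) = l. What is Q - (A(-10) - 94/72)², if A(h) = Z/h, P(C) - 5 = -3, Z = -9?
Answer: -2208529/32400 ≈ -68.164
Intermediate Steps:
P(C) = 2 (P(C) = 5 - 3 = 2)
A(h) = -9/h
Q = -68 (Q = -1*2*34 = -2*34 = -68)
Q - (A(-10) - 94/72)² = -68 - (-9/(-10) - 94/72)² = -68 - (-9*(-⅒) - 94*1/72)² = -68 - (9/10 - 47/36)² = -68 - (-73/180)² = -68 - 1*5329/32400 = -68 - 5329/32400 = -2208529/32400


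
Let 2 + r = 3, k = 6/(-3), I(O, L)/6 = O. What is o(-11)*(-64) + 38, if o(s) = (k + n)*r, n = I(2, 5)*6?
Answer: -4442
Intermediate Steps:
I(O, L) = 6*O
k = -2 (k = 6*(-⅓) = -2)
r = 1 (r = -2 + 3 = 1)
n = 72 (n = (6*2)*6 = 12*6 = 72)
o(s) = 70 (o(s) = (-2 + 72)*1 = 70*1 = 70)
o(-11)*(-64) + 38 = 70*(-64) + 38 = -4480 + 38 = -4442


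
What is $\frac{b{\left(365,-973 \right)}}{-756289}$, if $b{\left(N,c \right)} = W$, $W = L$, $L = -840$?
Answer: $\frac{840}{756289} \approx 0.0011107$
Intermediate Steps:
$W = -840$
$b{\left(N,c \right)} = -840$
$\frac{b{\left(365,-973 \right)}}{-756289} = - \frac{840}{-756289} = \left(-840\right) \left(- \frac{1}{756289}\right) = \frac{840}{756289}$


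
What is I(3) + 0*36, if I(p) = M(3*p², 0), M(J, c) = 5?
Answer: 5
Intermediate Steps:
I(p) = 5
I(3) + 0*36 = 5 + 0*36 = 5 + 0 = 5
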